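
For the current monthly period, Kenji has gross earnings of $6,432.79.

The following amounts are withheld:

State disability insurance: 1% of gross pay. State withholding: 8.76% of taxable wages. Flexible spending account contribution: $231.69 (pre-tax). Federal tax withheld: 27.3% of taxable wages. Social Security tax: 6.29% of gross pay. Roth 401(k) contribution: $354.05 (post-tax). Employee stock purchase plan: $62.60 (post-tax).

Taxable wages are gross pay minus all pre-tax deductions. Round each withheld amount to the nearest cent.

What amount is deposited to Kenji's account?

$3,079.38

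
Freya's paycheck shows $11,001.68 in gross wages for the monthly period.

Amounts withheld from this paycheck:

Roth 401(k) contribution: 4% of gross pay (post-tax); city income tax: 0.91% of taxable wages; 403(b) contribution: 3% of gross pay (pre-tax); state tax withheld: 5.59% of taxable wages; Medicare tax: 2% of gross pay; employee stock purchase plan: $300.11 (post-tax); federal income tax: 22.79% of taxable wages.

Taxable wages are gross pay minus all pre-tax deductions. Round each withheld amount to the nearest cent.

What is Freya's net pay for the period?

$6,585.71

403(b) contribution: $11,001.68 × 0.03 = $330.05
Taxable wages = $11,001.68 − $330.05 = $10,671.63
State tax withheld: $10,671.63 × 0.0559 = $596.54
City income tax: $10,671.63 × 0.0091 = $97.11
Federal income tax: $10,671.63 × 0.2279 = $2,432.06
Medicare tax: $11,001.68 × 0.02 = $220.03
Employee stock purchase plan: $300.11
Roth 401(k) contribution: $11,001.68 × 0.04 = $440.07
Total deductions = $330.05 + $596.54 + $97.11 + $2,432.06 + $220.03 + $300.11 + $440.07 = $4,415.97
Net pay = $11,001.68 − $4,415.97 = $6,585.71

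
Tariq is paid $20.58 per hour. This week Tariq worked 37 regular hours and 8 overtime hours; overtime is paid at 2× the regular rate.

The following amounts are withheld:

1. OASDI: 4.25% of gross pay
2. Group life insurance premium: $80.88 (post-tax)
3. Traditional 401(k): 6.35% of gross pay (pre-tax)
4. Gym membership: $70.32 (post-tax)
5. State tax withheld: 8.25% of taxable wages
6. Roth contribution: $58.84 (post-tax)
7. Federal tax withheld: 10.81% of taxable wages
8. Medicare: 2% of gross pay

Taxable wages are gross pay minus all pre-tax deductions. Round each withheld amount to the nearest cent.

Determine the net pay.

$548.58

Regular pay: 37 × $20.58 = $761.46
Overtime pay: 8 × $20.58 × 2 = $329.28
Gross pay = $761.46 + $329.28 = $1090.74
Traditional 401(k): $1090.74 × 0.0635 = $69.26
Taxable wages = $1090.74 − $69.26 = $1021.48
Federal tax withheld: $1021.48 × 0.1081 = $110.42
State tax withheld: $1021.48 × 0.0825 = $84.27
Medicare: $1090.74 × 0.02 = $21.81
OASDI: $1090.74 × 0.0425 = $46.36
Group life insurance premium: $80.88
Roth contribution: $58.84
Gym membership: $70.32
Total deductions = $69.26 + $110.42 + $84.27 + $21.81 + $46.36 + $80.88 + $58.84 + $70.32 = $542.16
Net pay = $1090.74 − $542.16 = $548.58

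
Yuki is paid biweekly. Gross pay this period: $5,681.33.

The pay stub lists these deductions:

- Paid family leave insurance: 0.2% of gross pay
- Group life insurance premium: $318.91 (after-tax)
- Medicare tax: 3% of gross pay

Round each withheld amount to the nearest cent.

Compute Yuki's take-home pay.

Paid family leave insurance: $5,681.33 × 0.002 = $11.36
Medicare tax: $5,681.33 × 0.03 = $170.44
Group life insurance premium: $318.91
Total deductions = $11.36 + $170.44 + $318.91 = $500.71
Net pay = $5,681.33 − $500.71 = $5,180.62

$5,180.62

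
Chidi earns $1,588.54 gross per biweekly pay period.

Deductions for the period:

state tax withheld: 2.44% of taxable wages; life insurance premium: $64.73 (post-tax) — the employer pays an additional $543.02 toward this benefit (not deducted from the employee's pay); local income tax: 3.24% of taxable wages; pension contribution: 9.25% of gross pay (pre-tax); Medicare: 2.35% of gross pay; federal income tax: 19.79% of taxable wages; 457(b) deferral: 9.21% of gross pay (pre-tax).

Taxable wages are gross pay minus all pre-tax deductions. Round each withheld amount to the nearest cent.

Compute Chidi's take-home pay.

457(b) deferral: $1,588.54 × 0.0921 = $146.30
Pension contribution: $1,588.54 × 0.0925 = $146.94
Pre-tax total = $146.30 + $146.94 = $293.24
Taxable wages = $1,588.54 − $293.24 = $1,295.30
Local income tax: $1,295.30 × 0.0324 = $41.97
Federal income tax: $1,295.30 × 0.1979 = $256.34
State tax withheld: $1,295.30 × 0.0244 = $31.61
Medicare: $1,588.54 × 0.0235 = $37.33
Life insurance premium: $64.73
(Employer's $543.02 toward life insurance premium is not withheld from the employee.)
Total deductions = $146.30 + $146.94 + $41.97 + $256.34 + $31.61 + $37.33 + $64.73 = $725.22
Net pay = $1,588.54 − $725.22 = $863.32

$863.32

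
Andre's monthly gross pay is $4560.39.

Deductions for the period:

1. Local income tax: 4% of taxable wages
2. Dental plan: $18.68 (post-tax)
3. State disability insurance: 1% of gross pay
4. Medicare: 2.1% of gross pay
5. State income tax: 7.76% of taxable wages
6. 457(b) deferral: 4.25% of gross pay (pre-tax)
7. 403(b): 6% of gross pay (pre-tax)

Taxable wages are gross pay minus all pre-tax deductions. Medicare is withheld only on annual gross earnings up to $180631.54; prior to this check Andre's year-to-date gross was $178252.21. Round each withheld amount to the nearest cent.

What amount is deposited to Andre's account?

$3497.37

457(b) deferral: $4560.39 × 0.0425 = $193.82
403(b): $4560.39 × 0.06 = $273.62
Pre-tax total = $193.82 + $273.62 = $467.44
Taxable wages = $4560.39 − $467.44 = $4092.95
Local income tax: $4092.95 × 0.04 = $163.72
State income tax: $4092.95 × 0.0776 = $317.61
Medicare: only $180631.54 − $178252.21 = $2379.33 of this check is subject → $2379.33 × 0.021 = $49.97
State disability insurance: $4560.39 × 0.01 = $45.60
Dental plan: $18.68
Total deductions = $193.82 + $273.62 + $163.72 + $317.61 + $49.97 + $45.60 + $18.68 = $1063.02
Net pay = $4560.39 − $1063.02 = $3497.37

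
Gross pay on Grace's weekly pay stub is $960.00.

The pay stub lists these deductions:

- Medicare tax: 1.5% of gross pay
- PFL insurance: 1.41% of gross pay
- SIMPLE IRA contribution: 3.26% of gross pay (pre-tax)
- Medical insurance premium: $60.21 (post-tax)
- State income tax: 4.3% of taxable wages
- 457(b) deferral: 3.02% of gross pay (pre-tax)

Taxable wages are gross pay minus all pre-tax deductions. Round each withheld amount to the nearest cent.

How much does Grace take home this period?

$772.87

457(b) deferral: $960.00 × 0.0302 = $28.99
SIMPLE IRA contribution: $960.00 × 0.0326 = $31.30
Pre-tax total = $28.99 + $31.30 = $60.29
Taxable wages = $960.00 − $60.29 = $899.71
State income tax: $899.71 × 0.043 = $38.69
Medicare tax: $960.00 × 0.015 = $14.40
PFL insurance: $960.00 × 0.0141 = $13.54
Medical insurance premium: $60.21
Total deductions = $28.99 + $31.30 + $38.69 + $14.40 + $13.54 + $60.21 = $187.13
Net pay = $960.00 − $187.13 = $772.87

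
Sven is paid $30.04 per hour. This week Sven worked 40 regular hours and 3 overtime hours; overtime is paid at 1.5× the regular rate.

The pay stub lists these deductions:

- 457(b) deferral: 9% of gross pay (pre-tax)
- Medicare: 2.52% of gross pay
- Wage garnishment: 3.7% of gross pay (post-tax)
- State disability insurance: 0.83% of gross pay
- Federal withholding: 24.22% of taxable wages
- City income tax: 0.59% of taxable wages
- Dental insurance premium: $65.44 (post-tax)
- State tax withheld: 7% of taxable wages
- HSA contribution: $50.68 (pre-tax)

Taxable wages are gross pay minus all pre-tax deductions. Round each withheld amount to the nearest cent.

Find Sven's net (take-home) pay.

$635.26

Regular pay: 40 × $30.04 = $1,201.60
Overtime pay: 3 × $30.04 × 1.5 = $135.18
Gross pay = $1,201.60 + $135.18 = $1,336.78
457(b) deferral: $1,336.78 × 0.09 = $120.31
HSA contribution: $50.68
Pre-tax total = $120.31 + $50.68 = $170.99
Taxable wages = $1,336.78 − $170.99 = $1,165.79
City income tax: $1,165.79 × 0.0059 = $6.88
State tax withheld: $1,165.79 × 0.07 = $81.61
Federal withholding: $1,165.79 × 0.2422 = $282.35
State disability insurance: $1,336.78 × 0.0083 = $11.10
Medicare: $1,336.78 × 0.0252 = $33.69
Wage garnishment: $1,336.78 × 0.037 = $49.46
Dental insurance premium: $65.44
Total deductions = $120.31 + $50.68 + $6.88 + $81.61 + $282.35 + $11.10 + $33.69 + $49.46 + $65.44 = $701.52
Net pay = $1,336.78 − $701.52 = $635.26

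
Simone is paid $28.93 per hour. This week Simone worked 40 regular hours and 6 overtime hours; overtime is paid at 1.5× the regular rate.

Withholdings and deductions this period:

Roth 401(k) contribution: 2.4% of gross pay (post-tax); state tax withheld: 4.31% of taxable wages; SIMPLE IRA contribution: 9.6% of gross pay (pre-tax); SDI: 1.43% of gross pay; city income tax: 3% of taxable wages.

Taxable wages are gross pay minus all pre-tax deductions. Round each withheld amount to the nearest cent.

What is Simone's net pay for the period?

$1,133.52

Regular pay: 40 × $28.93 = $1,157.20
Overtime pay: 6 × $28.93 × 1.5 = $260.37
Gross pay = $1,157.20 + $260.37 = $1,417.57
SIMPLE IRA contribution: $1,417.57 × 0.096 = $136.09
Taxable wages = $1,417.57 − $136.09 = $1,281.48
City income tax: $1,281.48 × 0.03 = $38.44
State tax withheld: $1,281.48 × 0.0431 = $55.23
SDI: $1,417.57 × 0.0143 = $20.27
Roth 401(k) contribution: $1,417.57 × 0.024 = $34.02
Total deductions = $136.09 + $38.44 + $55.23 + $20.27 + $34.02 = $284.05
Net pay = $1,417.57 − $284.05 = $1,133.52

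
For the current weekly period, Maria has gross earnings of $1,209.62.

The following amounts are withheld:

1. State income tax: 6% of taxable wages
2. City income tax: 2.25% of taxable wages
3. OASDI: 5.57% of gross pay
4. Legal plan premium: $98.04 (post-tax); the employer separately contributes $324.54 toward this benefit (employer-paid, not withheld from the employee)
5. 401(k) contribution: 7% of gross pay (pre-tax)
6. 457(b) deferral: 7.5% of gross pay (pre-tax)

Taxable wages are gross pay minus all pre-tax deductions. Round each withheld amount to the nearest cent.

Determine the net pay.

$783.49

401(k) contribution: $1,209.62 × 0.07 = $84.67
457(b) deferral: $1,209.62 × 0.075 = $90.72
Pre-tax total = $84.67 + $90.72 = $175.39
Taxable wages = $1,209.62 − $175.39 = $1,034.23
City income tax: $1,034.23 × 0.0225 = $23.27
State income tax: $1,034.23 × 0.06 = $62.05
OASDI: $1,209.62 × 0.0557 = $67.38
Legal plan premium: $98.04
(Employer's $324.54 toward legal plan premium is not withheld from the employee.)
Total deductions = $84.67 + $90.72 + $23.27 + $62.05 + $67.38 + $98.04 = $426.13
Net pay = $1,209.62 − $426.13 = $783.49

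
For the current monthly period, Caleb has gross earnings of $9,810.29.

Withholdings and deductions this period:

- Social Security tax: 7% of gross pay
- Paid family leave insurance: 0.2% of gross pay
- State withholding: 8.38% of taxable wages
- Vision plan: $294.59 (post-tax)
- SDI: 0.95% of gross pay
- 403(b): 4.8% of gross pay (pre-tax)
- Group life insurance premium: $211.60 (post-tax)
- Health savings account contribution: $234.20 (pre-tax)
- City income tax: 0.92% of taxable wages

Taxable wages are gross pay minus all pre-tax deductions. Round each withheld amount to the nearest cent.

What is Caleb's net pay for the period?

$6,952.68

Health savings account contribution: $234.20
403(b): $9,810.29 × 0.048 = $470.89
Pre-tax total = $234.20 + $470.89 = $705.09
Taxable wages = $9,810.29 − $705.09 = $9,105.20
City income tax: $9,105.20 × 0.0092 = $83.77
State withholding: $9,105.20 × 0.0838 = $763.02
Social Security tax: $9,810.29 × 0.07 = $686.72
Paid family leave insurance: $9,810.29 × 0.002 = $19.62
SDI: $9,810.29 × 0.0095 = $93.20
Group life insurance premium: $211.60
Vision plan: $294.59
Total deductions = $234.20 + $470.89 + $83.77 + $763.02 + $686.72 + $19.62 + $93.20 + $211.60 + $294.59 = $2,857.61
Net pay = $9,810.29 − $2,857.61 = $6,952.68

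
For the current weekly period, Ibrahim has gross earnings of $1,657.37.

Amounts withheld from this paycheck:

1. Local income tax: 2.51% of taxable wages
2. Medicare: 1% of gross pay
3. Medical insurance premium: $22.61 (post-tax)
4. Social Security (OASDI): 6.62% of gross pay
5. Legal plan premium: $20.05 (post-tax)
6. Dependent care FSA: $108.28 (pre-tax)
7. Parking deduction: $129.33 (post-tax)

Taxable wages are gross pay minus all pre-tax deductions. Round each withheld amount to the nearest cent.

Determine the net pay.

$1,211.93

Dependent care FSA: $108.28
Taxable wages = $1,657.37 − $108.28 = $1,549.09
Local income tax: $1,549.09 × 0.0251 = $38.88
Social Security (OASDI): $1,657.37 × 0.0662 = $109.72
Medicare: $1,657.37 × 0.01 = $16.57
Parking deduction: $129.33
Legal plan premium: $20.05
Medical insurance premium: $22.61
Total deductions = $108.28 + $38.88 + $109.72 + $16.57 + $129.33 + $20.05 + $22.61 = $445.44
Net pay = $1,657.37 − $445.44 = $1,211.93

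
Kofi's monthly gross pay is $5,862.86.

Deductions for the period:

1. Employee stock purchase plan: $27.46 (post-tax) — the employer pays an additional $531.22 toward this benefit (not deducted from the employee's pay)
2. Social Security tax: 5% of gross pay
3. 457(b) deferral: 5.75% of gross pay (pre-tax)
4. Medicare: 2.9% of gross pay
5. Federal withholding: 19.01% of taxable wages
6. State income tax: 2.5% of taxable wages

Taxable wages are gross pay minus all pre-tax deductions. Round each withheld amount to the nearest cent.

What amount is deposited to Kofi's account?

457(b) deferral: $5,862.86 × 0.0575 = $337.11
Taxable wages = $5,862.86 − $337.11 = $5,525.75
Federal withholding: $5,525.75 × 0.1901 = $1,050.45
State income tax: $5,525.75 × 0.025 = $138.14
Social Security tax: $5,862.86 × 0.05 = $293.14
Medicare: $5,862.86 × 0.029 = $170.02
Employee stock purchase plan: $27.46
(Employer's $531.22 toward employee stock purchase plan is not withheld from the employee.)
Total deductions = $337.11 + $1,050.45 + $138.14 + $293.14 + $170.02 + $27.46 = $2,016.32
Net pay = $5,862.86 − $2,016.32 = $3,846.54

$3,846.54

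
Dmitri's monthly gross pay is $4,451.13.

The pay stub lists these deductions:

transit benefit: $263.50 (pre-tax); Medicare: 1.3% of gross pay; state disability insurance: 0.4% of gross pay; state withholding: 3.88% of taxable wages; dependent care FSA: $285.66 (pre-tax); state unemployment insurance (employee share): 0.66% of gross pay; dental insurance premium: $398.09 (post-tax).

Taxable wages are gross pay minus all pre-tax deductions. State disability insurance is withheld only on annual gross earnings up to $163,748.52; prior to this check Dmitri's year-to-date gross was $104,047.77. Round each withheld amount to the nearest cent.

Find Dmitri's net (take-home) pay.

Dependent care FSA: $285.66
Transit benefit: $263.50
Pre-tax total = $285.66 + $263.50 = $549.16
Taxable wages = $4,451.13 − $549.16 = $3,901.97
State withholding: $3,901.97 × 0.0388 = $151.40
Medicare: $4,451.13 × 0.013 = $57.86
State disability insurance: cap not yet reached, full $4,451.13 is subject → $4,451.13 × 0.004 = $17.80
State unemployment insurance (employee share): $4,451.13 × 0.0066 = $29.38
Dental insurance premium: $398.09
Total deductions = $285.66 + $263.50 + $151.40 + $57.86 + $17.80 + $29.38 + $398.09 = $1,203.69
Net pay = $4,451.13 − $1,203.69 = $3,247.44

$3,247.44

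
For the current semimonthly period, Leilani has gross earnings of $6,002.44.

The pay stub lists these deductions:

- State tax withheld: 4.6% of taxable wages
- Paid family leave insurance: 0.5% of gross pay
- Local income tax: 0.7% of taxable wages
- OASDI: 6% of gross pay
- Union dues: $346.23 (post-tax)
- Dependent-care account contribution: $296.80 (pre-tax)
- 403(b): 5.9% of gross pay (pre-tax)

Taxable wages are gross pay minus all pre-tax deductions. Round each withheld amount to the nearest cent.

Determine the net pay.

$4,331.48

403(b): $6,002.44 × 0.059 = $354.14
Dependent-care account contribution: $296.80
Pre-tax total = $354.14 + $296.80 = $650.94
Taxable wages = $6,002.44 − $650.94 = $5,351.50
State tax withheld: $5,351.50 × 0.046 = $246.17
Local income tax: $5,351.50 × 0.007 = $37.46
Paid family leave insurance: $6,002.44 × 0.005 = $30.01
OASDI: $6,002.44 × 0.06 = $360.15
Union dues: $346.23
Total deductions = $354.14 + $296.80 + $246.17 + $37.46 + $30.01 + $360.15 + $346.23 = $1,670.96
Net pay = $6,002.44 − $1,670.96 = $4,331.48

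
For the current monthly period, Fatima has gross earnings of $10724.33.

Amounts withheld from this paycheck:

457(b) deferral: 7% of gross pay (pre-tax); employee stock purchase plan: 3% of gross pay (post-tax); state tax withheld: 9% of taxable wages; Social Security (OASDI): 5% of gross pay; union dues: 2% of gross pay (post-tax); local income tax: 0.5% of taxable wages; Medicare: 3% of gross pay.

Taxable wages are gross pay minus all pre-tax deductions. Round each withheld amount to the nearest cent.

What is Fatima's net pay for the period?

$7631.96

457(b) deferral: $10724.33 × 0.07 = $750.70
Taxable wages = $10724.33 − $750.70 = $9973.63
Local income tax: $9973.63 × 0.005 = $49.87
State tax withheld: $9973.63 × 0.09 = $897.63
Medicare: $10724.33 × 0.03 = $321.73
Social Security (OASDI): $10724.33 × 0.05 = $536.22
Union dues: $10724.33 × 0.02 = $214.49
Employee stock purchase plan: $10724.33 × 0.03 = $321.73
Total deductions = $750.70 + $49.87 + $897.63 + $321.73 + $536.22 + $214.49 + $321.73 = $3092.37
Net pay = $10724.33 − $3092.37 = $7631.96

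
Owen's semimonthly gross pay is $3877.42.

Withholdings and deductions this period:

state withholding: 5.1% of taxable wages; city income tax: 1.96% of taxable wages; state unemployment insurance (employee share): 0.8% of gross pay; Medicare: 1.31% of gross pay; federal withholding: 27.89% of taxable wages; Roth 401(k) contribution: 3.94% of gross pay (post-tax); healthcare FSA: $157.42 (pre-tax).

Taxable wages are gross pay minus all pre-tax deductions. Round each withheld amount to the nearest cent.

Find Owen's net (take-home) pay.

$2185.28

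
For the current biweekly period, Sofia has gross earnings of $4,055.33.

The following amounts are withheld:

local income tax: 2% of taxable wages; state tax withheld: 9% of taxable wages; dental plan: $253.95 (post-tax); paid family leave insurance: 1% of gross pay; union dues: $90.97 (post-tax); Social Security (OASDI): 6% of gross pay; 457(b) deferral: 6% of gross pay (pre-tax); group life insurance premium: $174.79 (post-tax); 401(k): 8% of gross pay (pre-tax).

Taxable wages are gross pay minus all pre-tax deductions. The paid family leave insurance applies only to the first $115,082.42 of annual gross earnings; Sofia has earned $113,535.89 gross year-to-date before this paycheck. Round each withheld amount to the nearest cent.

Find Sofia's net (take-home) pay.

$2,325.45

457(b) deferral: $4,055.33 × 0.06 = $243.32
401(k): $4,055.33 × 0.08 = $324.43
Pre-tax total = $243.32 + $324.43 = $567.75
Taxable wages = $4,055.33 − $567.75 = $3,487.58
State tax withheld: $3,487.58 × 0.09 = $313.88
Local income tax: $3,487.58 × 0.02 = $69.75
Social Security (OASDI): $4,055.33 × 0.06 = $243.32
Paid family leave insurance: only $115,082.42 − $113,535.89 = $1,546.53 of this check is subject → $1,546.53 × 0.01 = $15.47
Group life insurance premium: $174.79
Dental plan: $253.95
Union dues: $90.97
Total deductions = $243.32 + $324.43 + $313.88 + $69.75 + $243.32 + $15.47 + $174.79 + $253.95 + $90.97 = $1,729.88
Net pay = $4,055.33 − $1,729.88 = $2,325.45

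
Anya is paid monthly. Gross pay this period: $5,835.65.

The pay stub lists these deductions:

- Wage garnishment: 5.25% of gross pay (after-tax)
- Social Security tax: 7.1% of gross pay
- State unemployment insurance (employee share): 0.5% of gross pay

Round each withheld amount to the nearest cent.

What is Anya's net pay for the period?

$5,085.77

State unemployment insurance (employee share): $5,835.65 × 0.005 = $29.18
Social Security tax: $5,835.65 × 0.071 = $414.33
Wage garnishment: $5,835.65 × 0.0525 = $306.37
Total deductions = $29.18 + $414.33 + $306.37 = $749.88
Net pay = $5,835.65 − $749.88 = $5,085.77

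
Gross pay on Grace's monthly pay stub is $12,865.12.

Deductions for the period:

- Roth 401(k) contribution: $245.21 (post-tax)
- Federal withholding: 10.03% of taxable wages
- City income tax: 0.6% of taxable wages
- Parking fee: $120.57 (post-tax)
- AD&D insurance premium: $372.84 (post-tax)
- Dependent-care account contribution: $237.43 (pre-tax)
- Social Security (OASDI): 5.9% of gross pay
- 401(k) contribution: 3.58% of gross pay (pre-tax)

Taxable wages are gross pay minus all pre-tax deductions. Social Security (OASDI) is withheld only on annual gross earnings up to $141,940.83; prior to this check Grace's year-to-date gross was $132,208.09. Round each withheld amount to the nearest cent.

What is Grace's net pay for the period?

Dependent-care account contribution: $237.43
401(k) contribution: $12,865.12 × 0.0358 = $460.57
Pre-tax total = $237.43 + $460.57 = $698.00
Taxable wages = $12,865.12 − $698.00 = $12,167.12
Federal withholding: $12,167.12 × 0.1003 = $1,220.36
City income tax: $12,167.12 × 0.006 = $73.00
Social Security (OASDI): only $141,940.83 − $132,208.09 = $9,732.74 of this check is subject → $9,732.74 × 0.059 = $574.23
Roth 401(k) contribution: $245.21
Parking fee: $120.57
AD&D insurance premium: $372.84
Total deductions = $237.43 + $460.57 + $1,220.36 + $73.00 + $574.23 + $245.21 + $120.57 + $372.84 = $3,304.21
Net pay = $12,865.12 − $3,304.21 = $9,560.91

$9,560.91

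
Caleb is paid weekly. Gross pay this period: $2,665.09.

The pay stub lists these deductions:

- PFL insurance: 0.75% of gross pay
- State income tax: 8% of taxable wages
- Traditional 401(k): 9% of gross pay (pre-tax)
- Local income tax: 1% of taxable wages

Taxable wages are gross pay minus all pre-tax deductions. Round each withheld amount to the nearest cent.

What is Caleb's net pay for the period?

Traditional 401(k): $2,665.09 × 0.09 = $239.86
Taxable wages = $2,665.09 − $239.86 = $2,425.23
Local income tax: $2,425.23 × 0.01 = $24.25
State income tax: $2,425.23 × 0.08 = $194.02
PFL insurance: $2,665.09 × 0.0075 = $19.99
Total deductions = $239.86 + $24.25 + $194.02 + $19.99 = $478.12
Net pay = $2,665.09 − $478.12 = $2,186.97

$2,186.97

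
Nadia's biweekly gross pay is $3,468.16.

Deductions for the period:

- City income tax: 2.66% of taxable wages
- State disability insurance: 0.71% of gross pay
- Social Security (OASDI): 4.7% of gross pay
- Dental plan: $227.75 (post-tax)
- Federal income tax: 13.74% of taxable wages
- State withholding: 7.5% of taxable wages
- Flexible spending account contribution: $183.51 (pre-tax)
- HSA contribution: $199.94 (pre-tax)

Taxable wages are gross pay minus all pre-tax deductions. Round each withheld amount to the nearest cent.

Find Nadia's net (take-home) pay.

Flexible spending account contribution: $183.51
HSA contribution: $199.94
Pre-tax total = $183.51 + $199.94 = $383.45
Taxable wages = $3,468.16 − $383.45 = $3,084.71
Federal income tax: $3,084.71 × 0.1374 = $423.84
City income tax: $3,084.71 × 0.0266 = $82.05
State withholding: $3,084.71 × 0.075 = $231.35
Social Security (OASDI): $3,468.16 × 0.047 = $163.00
State disability insurance: $3,468.16 × 0.0071 = $24.62
Dental plan: $227.75
Total deductions = $183.51 + $199.94 + $423.84 + $82.05 + $231.35 + $163.00 + $24.62 + $227.75 = $1,536.06
Net pay = $3,468.16 − $1,536.06 = $1,932.10

$1,932.10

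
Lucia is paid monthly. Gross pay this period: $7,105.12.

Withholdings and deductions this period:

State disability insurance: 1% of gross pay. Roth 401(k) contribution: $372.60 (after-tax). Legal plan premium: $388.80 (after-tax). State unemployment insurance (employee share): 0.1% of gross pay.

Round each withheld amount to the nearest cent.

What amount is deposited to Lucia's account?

State unemployment insurance (employee share): $7,105.12 × 0.001 = $7.11
State disability insurance: $7,105.12 × 0.01 = $71.05
Legal plan premium: $388.80
Roth 401(k) contribution: $372.60
Total deductions = $7.11 + $71.05 + $388.80 + $372.60 = $839.56
Net pay = $7,105.12 − $839.56 = $6,265.56

$6,265.56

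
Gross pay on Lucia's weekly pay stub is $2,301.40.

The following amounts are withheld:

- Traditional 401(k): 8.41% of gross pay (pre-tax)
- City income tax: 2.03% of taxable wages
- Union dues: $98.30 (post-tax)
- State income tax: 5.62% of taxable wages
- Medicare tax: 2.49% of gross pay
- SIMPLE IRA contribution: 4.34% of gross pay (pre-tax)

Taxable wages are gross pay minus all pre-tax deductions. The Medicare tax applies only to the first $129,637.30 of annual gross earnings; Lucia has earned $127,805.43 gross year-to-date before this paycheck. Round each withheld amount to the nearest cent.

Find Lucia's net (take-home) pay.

Traditional 401(k): $2,301.40 × 0.0841 = $193.55
SIMPLE IRA contribution: $2,301.40 × 0.0434 = $99.88
Pre-tax total = $193.55 + $99.88 = $293.43
Taxable wages = $2,301.40 − $293.43 = $2,007.97
State income tax: $2,007.97 × 0.0562 = $112.85
City income tax: $2,007.97 × 0.0203 = $40.76
Medicare tax: only $129,637.30 − $127,805.43 = $1,831.87 of this check is subject → $1,831.87 × 0.0249 = $45.61
Union dues: $98.30
Total deductions = $193.55 + $99.88 + $112.85 + $40.76 + $45.61 + $98.30 = $590.95
Net pay = $2,301.40 − $590.95 = $1,710.45

$1,710.45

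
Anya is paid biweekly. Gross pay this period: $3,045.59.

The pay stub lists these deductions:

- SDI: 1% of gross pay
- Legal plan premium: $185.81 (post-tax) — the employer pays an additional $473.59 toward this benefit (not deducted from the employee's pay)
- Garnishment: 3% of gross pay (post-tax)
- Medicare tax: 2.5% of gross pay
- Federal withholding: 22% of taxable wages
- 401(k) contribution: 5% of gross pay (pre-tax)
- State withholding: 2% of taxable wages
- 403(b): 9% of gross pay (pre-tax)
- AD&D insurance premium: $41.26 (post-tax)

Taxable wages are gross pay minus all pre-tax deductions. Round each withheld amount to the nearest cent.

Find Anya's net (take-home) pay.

403(b): $3,045.59 × 0.09 = $274.10
401(k) contribution: $3,045.59 × 0.05 = $152.28
Pre-tax total = $274.10 + $152.28 = $426.38
Taxable wages = $3,045.59 − $426.38 = $2,619.21
State withholding: $2,619.21 × 0.02 = $52.38
Federal withholding: $2,619.21 × 0.22 = $576.23
Medicare tax: $3,045.59 × 0.025 = $76.14
SDI: $3,045.59 × 0.01 = $30.46
Legal plan premium: $185.81
AD&D insurance premium: $41.26
Garnishment: $3,045.59 × 0.03 = $91.37
(Employer's $473.59 toward legal plan premium is not withheld from the employee.)
Total deductions = $274.10 + $152.28 + $52.38 + $576.23 + $76.14 + $30.46 + $185.81 + $41.26 + $91.37 = $1,480.03
Net pay = $3,045.59 − $1,480.03 = $1,565.56

$1,565.56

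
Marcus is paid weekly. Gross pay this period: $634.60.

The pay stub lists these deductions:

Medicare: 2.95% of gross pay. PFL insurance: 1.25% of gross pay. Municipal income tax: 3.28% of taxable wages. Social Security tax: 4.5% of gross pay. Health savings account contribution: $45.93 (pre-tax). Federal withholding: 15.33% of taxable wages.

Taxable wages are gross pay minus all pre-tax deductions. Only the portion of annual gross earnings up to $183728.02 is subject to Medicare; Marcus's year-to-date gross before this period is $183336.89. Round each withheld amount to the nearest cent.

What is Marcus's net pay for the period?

$431.09

Health savings account contribution: $45.93
Taxable wages = $634.60 − $45.93 = $588.67
Federal withholding: $588.67 × 0.1533 = $90.24
Municipal income tax: $588.67 × 0.0328 = $19.31
Social Security tax: $634.60 × 0.045 = $28.56
Medicare: only $183728.02 − $183336.89 = $391.13 of this check is subject → $391.13 × 0.0295 = $11.54
PFL insurance: $634.60 × 0.0125 = $7.93
Total deductions = $45.93 + $90.24 + $19.31 + $28.56 + $11.54 + $7.93 = $203.51
Net pay = $634.60 − $203.51 = $431.09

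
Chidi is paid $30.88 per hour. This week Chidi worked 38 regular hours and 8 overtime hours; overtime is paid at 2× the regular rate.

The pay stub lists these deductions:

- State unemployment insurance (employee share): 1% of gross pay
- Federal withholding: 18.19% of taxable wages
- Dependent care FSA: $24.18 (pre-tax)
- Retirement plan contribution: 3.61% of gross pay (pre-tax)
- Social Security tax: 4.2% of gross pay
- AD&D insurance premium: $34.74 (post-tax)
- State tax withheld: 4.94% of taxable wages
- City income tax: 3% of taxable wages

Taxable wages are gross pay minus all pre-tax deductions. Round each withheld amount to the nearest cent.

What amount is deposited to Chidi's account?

Regular pay: 38 × $30.88 = $1173.44
Overtime pay: 8 × $30.88 × 2 = $494.08
Gross pay = $1173.44 + $494.08 = $1667.52
Dependent care FSA: $24.18
Retirement plan contribution: $1667.52 × 0.0361 = $60.20
Pre-tax total = $24.18 + $60.20 = $84.38
Taxable wages = $1667.52 − $84.38 = $1583.14
Federal withholding: $1583.14 × 0.1819 = $287.97
City income tax: $1583.14 × 0.03 = $47.49
State tax withheld: $1583.14 × 0.0494 = $78.21
Social Security tax: $1667.52 × 0.042 = $70.04
State unemployment insurance (employee share): $1667.52 × 0.01 = $16.68
AD&D insurance premium: $34.74
Total deductions = $24.18 + $60.20 + $287.97 + $47.49 + $78.21 + $70.04 + $16.68 + $34.74 = $619.51
Net pay = $1667.52 − $619.51 = $1048.01

$1048.01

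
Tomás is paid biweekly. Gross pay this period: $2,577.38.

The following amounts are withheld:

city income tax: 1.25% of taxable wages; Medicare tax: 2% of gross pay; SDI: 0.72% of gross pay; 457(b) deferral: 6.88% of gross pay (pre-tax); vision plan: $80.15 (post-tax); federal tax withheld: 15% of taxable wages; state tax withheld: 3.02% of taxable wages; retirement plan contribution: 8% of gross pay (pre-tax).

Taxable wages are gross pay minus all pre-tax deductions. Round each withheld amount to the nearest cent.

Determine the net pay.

Retirement plan contribution: $2,577.38 × 0.08 = $206.19
457(b) deferral: $2,577.38 × 0.0688 = $177.32
Pre-tax total = $206.19 + $177.32 = $383.51
Taxable wages = $2,577.38 − $383.51 = $2,193.87
City income tax: $2,193.87 × 0.0125 = $27.42
Federal tax withheld: $2,193.87 × 0.15 = $329.08
State tax withheld: $2,193.87 × 0.0302 = $66.25
SDI: $2,577.38 × 0.0072 = $18.56
Medicare tax: $2,577.38 × 0.02 = $51.55
Vision plan: $80.15
Total deductions = $206.19 + $177.32 + $27.42 + $329.08 + $66.25 + $18.56 + $51.55 + $80.15 = $956.52
Net pay = $2,577.38 − $956.52 = $1,620.86

$1,620.86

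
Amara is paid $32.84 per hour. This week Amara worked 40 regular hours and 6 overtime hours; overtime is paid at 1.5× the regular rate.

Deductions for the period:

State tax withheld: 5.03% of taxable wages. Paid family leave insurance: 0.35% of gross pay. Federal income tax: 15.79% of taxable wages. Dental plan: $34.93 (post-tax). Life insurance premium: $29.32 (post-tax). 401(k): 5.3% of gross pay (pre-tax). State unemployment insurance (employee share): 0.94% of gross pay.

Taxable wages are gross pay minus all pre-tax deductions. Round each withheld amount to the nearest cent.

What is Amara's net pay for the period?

$1,121.59

Regular pay: 40 × $32.84 = $1,313.60
Overtime pay: 6 × $32.84 × 1.5 = $295.56
Gross pay = $1,313.60 + $295.56 = $1,609.16
401(k): $1,609.16 × 0.053 = $85.29
Taxable wages = $1,609.16 − $85.29 = $1,523.87
State tax withheld: $1,523.87 × 0.0503 = $76.65
Federal income tax: $1,523.87 × 0.1579 = $240.62
Paid family leave insurance: $1,609.16 × 0.0035 = $5.63
State unemployment insurance (employee share): $1,609.16 × 0.0094 = $15.13
Life insurance premium: $29.32
Dental plan: $34.93
Total deductions = $85.29 + $76.65 + $240.62 + $5.63 + $15.13 + $29.32 + $34.93 = $487.57
Net pay = $1,609.16 − $487.57 = $1,121.59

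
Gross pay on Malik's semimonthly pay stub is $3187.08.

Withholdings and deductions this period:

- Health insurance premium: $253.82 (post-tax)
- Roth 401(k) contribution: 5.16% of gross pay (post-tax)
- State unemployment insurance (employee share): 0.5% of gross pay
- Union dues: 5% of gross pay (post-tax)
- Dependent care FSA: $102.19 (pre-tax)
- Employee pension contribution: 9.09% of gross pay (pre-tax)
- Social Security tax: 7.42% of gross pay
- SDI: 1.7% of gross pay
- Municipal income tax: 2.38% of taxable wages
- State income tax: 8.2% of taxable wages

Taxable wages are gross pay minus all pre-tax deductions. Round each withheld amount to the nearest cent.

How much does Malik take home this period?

Dependent care FSA: $102.19
Employee pension contribution: $3187.08 × 0.0909 = $289.71
Pre-tax total = $102.19 + $289.71 = $391.90
Taxable wages = $3187.08 − $391.90 = $2795.18
Municipal income tax: $2795.18 × 0.0238 = $66.53
State income tax: $2795.18 × 0.082 = $229.20
SDI: $3187.08 × 0.017 = $54.18
Social Security tax: $3187.08 × 0.0742 = $236.48
State unemployment insurance (employee share): $3187.08 × 0.005 = $15.94
Roth 401(k) contribution: $3187.08 × 0.0516 = $164.45
Union dues: $3187.08 × 0.05 = $159.35
Health insurance premium: $253.82
Total deductions = $102.19 + $289.71 + $66.53 + $229.20 + $54.18 + $236.48 + $15.94 + $164.45 + $159.35 + $253.82 = $1571.85
Net pay = $3187.08 − $1571.85 = $1615.23

$1615.23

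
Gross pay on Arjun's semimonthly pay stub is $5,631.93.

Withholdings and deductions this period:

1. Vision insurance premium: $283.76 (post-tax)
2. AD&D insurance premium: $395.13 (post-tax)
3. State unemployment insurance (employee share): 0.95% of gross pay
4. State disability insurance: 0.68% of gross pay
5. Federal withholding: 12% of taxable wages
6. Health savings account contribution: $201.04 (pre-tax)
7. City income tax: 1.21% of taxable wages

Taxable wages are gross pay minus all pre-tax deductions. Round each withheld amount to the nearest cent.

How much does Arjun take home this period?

Health savings account contribution: $201.04
Taxable wages = $5,631.93 − $201.04 = $5,430.89
City income tax: $5,430.89 × 0.0121 = $65.71
Federal withholding: $5,430.89 × 0.12 = $651.71
State unemployment insurance (employee share): $5,631.93 × 0.0095 = $53.50
State disability insurance: $5,631.93 × 0.0068 = $38.30
Vision insurance premium: $283.76
AD&D insurance premium: $395.13
Total deductions = $201.04 + $65.71 + $651.71 + $53.50 + $38.30 + $283.76 + $395.13 = $1,689.15
Net pay = $5,631.93 − $1,689.15 = $3,942.78

$3,942.78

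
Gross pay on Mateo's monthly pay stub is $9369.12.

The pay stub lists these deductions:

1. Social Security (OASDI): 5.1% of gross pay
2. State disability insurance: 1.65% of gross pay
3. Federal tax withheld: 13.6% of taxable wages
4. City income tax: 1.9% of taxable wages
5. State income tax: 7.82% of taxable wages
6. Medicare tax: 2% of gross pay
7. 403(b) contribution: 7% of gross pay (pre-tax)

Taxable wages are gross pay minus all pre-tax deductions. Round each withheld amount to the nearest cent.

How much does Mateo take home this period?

$5861.54

403(b) contribution: $9369.12 × 0.07 = $655.84
Taxable wages = $9369.12 − $655.84 = $8713.28
Federal tax withheld: $8713.28 × 0.136 = $1185.01
City income tax: $8713.28 × 0.019 = $165.55
State income tax: $8713.28 × 0.0782 = $681.38
Medicare tax: $9369.12 × 0.02 = $187.38
State disability insurance: $9369.12 × 0.0165 = $154.59
Social Security (OASDI): $9369.12 × 0.051 = $477.83
Total deductions = $655.84 + $1185.01 + $165.55 + $681.38 + $187.38 + $154.59 + $477.83 = $3507.58
Net pay = $9369.12 − $3507.58 = $5861.54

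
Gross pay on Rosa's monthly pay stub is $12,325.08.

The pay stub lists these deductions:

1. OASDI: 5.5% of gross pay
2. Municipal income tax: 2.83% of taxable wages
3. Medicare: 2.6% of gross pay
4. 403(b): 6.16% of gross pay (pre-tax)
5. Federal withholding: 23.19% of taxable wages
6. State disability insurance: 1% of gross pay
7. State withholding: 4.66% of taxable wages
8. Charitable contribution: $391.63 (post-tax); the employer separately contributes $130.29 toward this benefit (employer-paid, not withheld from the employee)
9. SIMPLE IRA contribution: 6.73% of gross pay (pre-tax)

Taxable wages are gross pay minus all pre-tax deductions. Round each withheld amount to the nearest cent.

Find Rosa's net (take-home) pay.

SIMPLE IRA contribution: $12,325.08 × 0.0673 = $829.48
403(b): $12,325.08 × 0.0616 = $759.22
Pre-tax total = $829.48 + $759.22 = $1,588.70
Taxable wages = $12,325.08 − $1,588.70 = $10,736.38
State withholding: $10,736.38 × 0.0466 = $500.32
Federal withholding: $10,736.38 × 0.2319 = $2,489.77
Municipal income tax: $10,736.38 × 0.0283 = $303.84
OASDI: $12,325.08 × 0.055 = $677.88
Medicare: $12,325.08 × 0.026 = $320.45
State disability insurance: $12,325.08 × 0.01 = $123.25
Charitable contribution: $391.63
(Employer's $130.29 toward charitable contribution is not withheld from the employee.)
Total deductions = $829.48 + $759.22 + $500.32 + $2,489.77 + $303.84 + $677.88 + $320.45 + $123.25 + $391.63 = $6,395.84
Net pay = $12,325.08 − $6,395.84 = $5,929.24

$5,929.24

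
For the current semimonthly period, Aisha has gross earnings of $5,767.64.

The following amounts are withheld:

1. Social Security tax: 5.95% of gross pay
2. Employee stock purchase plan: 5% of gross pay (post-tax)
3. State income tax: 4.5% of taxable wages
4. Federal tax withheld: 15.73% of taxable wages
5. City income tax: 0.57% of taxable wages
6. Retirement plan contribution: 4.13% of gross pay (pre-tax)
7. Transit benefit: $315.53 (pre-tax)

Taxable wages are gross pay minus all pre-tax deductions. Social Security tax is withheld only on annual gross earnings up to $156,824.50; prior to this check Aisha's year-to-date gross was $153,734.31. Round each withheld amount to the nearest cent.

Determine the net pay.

Transit benefit: $315.53
Retirement plan contribution: $5,767.64 × 0.0413 = $238.20
Pre-tax total = $315.53 + $238.20 = $553.73
Taxable wages = $5,767.64 − $553.73 = $5,213.91
State income tax: $5,213.91 × 0.045 = $234.63
City income tax: $5,213.91 × 0.0057 = $29.72
Federal tax withheld: $5,213.91 × 0.1573 = $820.15
Social Security tax: only $156,824.50 − $153,734.31 = $3,090.19 of this check is subject → $3,090.19 × 0.0595 = $183.87
Employee stock purchase plan: $5,767.64 × 0.05 = $288.38
Total deductions = $315.53 + $238.20 + $234.63 + $29.72 + $820.15 + $183.87 + $288.38 = $2,110.48
Net pay = $5,767.64 − $2,110.48 = $3,657.16

$3,657.16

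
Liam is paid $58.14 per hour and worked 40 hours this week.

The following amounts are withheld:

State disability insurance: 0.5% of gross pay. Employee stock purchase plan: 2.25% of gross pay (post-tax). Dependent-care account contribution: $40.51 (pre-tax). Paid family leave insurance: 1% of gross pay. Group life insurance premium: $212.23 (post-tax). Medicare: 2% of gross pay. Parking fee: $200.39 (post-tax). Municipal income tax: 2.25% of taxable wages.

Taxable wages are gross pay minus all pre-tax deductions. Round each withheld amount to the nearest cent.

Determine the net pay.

Gross pay: 40 × $58.14 = $2,325.60
Dependent-care account contribution: $40.51
Taxable wages = $2,325.60 − $40.51 = $2,285.09
Municipal income tax: $2,285.09 × 0.0225 = $51.41
Paid family leave insurance: $2,325.60 × 0.01 = $23.26
State disability insurance: $2,325.60 × 0.005 = $11.63
Medicare: $2,325.60 × 0.02 = $46.51
Employee stock purchase plan: $2,325.60 × 0.0225 = $52.33
Group life insurance premium: $212.23
Parking fee: $200.39
Total deductions = $40.51 + $51.41 + $23.26 + $11.63 + $46.51 + $52.33 + $212.23 + $200.39 = $638.27
Net pay = $2,325.60 − $638.27 = $1,687.33

$1,687.33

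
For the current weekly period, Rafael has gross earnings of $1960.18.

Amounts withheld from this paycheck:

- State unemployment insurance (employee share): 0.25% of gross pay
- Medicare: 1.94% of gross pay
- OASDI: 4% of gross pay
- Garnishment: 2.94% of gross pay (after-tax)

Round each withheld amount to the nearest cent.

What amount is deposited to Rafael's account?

$1781.21

State unemployment insurance (employee share): $1960.18 × 0.0025 = $4.90
Medicare: $1960.18 × 0.0194 = $38.03
OASDI: $1960.18 × 0.04 = $78.41
Garnishment: $1960.18 × 0.0294 = $57.63
Total deductions = $4.90 + $38.03 + $78.41 + $57.63 = $178.97
Net pay = $1960.18 − $178.97 = $1781.21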